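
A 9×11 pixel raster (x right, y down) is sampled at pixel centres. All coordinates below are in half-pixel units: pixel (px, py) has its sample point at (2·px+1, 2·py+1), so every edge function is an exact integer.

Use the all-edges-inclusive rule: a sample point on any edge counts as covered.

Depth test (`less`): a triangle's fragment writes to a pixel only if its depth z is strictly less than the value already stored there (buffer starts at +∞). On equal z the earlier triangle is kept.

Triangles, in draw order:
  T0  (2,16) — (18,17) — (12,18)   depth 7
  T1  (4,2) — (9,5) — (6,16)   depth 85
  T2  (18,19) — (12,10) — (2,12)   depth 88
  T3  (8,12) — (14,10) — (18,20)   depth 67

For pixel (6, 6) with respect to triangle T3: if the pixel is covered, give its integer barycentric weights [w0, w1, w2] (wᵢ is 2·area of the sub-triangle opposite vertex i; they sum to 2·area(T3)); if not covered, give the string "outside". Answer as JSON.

T0:
  2·area = 22
  edge (2, 16)→(18, 17): d=(16,1) inclusive
  edge (18, 17)→(12, 18): d=(-6,1) inclusive
  edge (12, 18)→(2, 16): d=(-10,-2) inclusive
    (3,8)@(7, 17): e=[11,11,0] → X  [on edge]
    (4,8)@(9, 17): e=[9,9,4] → X
    (5,8)@(11, 17): e=[7,7,8] → X
    (6,8)@(13, 17): e=[5,5,12] → X
    (7,8)@(15, 17): e=[3,3,16] → X
    (8,8)@(17, 17): e=[1,1,20] → X
    (3,9)@(7, 19): e=[43,-1,-20] → .
    (4,9)@(9, 19): e=[41,-3,-16] → .
    (5,9)@(11, 19): e=[39,-5,-12] → .
    (6,9)@(13, 19): e=[37,-7,-8] → .
    (7,9)@(15, 19): e=[35,-9,-4] → .
    (8,9)@(17, 19): e=[33,-11,0] → .  [on edge]
  covered (6 px):
    . . . . . . . . .
    . . . . . . . . .
    . . . . . . . . .
    . . . . . . . . .
    . . . . . . . . .
    . . . . . . . . .
    . . . . . . . . .
    . . . . . . . . .
    . . . X X X X X X
    . . . . . . . . .
    . . . . . . . . .
T1:
  2·area = 64
  edge (4, 2)→(9, 5): d=(5,3) inclusive
  edge (9, 5)→(6, 16): d=(-3,11) inclusive
  edge (6, 16)→(4, 2): d=(-2,-14) inclusive
    (2,1)@(5, 3): e=[2,50,12] → X
    (3,1)@(7, 3): e=[-4,28,40] → .
    (2,2)@(5, 5): e=[12,44,8] → X
    (3,2)@(7, 5): e=[6,22,36] → X
    (4,2)@(9, 5): e=[0,0,64] → X  [on edge]
    (5,2)@(11, 5): e=[-6,-22,92] → .
    (2,3)@(5, 7): e=[22,38,4] → X
    (4,3)@(9, 7): e=[10,-6,60] → .
    (2,4)@(5, 9): e=[32,32,0] → X  [on edge]
    (4,4)@(9, 9): e=[20,-12,56] → .
    (2,5)@(5, 11): e=[42,26,-4] → .
    (3,5)@(7, 11): e=[36,4,24] → X
  covered (9 px):
    . . . . . . . . .
    . . X . . . . . .
    . . X X X . . . .
    . . X X . . . . .
    . . X X . . . . .
    . . . X . . . . .
    . . . . . . . . .
    . . . . . . . . .
    . . . . . . . . .
    . . . . . . . . .
    . . . . . . . . .
T2:
  2·area = 102  (B↔C swapped to make it positive)
  edge (18, 19)→(2, 12): d=(-16,-7) inclusive
  edge (2, 12)→(12, 10): d=(10,-2) inclusive
  edge (12, 10)→(18, 19): d=(6,9) inclusive
    (8,4)@(17, 9): e=[153,0,-51] → .  [on edge]
    (3,5)@(7, 11): e=[51,0,51] → X  [on edge]
    (4,5)@(9, 11): e=[65,4,33] → X
    (5,5)@(11, 11): e=[79,8,15] → X
    (6,5)@(13, 11): e=[93,12,-3] → .
    (2,6)@(5, 13): e=[5,16,81] → X
    (6,6)@(13, 13): e=[61,32,9] → X
    (7,6)@(15, 13): e=[75,36,-9] → .
    (2,7)@(5, 15): e=[-27,36,93] → .
    (3,7)@(7, 15): e=[-13,40,75] → .
    (4,7)@(9, 15): e=[1,44,57] → X
    (7,7)@(15, 15): e=[43,56,3] → X
  covered (13 px):
    . . . . . . . . .
    . . . . . . . . .
    . . . . . . . . .
    . . . . . . . . .
    . . . . . . . . .
    . . . X X X . . .
    . . X X X X X . .
    . . . . X X X X .
    . . . . . . . X .
    . . . . . . . . .
    . . . . . . . . .
T3:
  2·area = 68
  edge (8, 12)→(14, 10): d=(6,-2) inclusive
  edge (14, 10)→(18, 20): d=(4,10) inclusive
  edge (18, 20)→(8, 12): d=(-10,-8) inclusive
    (8,4)@(17, 9): e=[0,-34,102] → .  [on edge]
    (5,5)@(11, 11): e=[0,34,34] → X  [on edge]
    (6,5)@(13, 11): e=[4,14,50] → X
    (7,5)@(15, 11): e=[8,-6,66] → .
    (2,6)@(5, 13): e=[0,102,-34] → .  [on edge]
    (5,6)@(11, 13): e=[12,42,14] → X
    (7,6)@(15, 13): e=[20,2,46] → X
    (8,6)@(17, 13): e=[24,-18,62] → .
    (5,7)@(11, 15): e=[24,50,-6] → .
    (6,7)@(13, 15): e=[28,30,10] → X
    (8,7)@(17, 15): e=[36,-10,42] → .
    (6,8)@(13, 17): e=[40,38,-10] → .
  covered (9 px):
    . . . . . . . . .
    . . . . . . . . .
    . . . . . . . . .
    . . . . . . . . .
    . . . . . . . . .
    . . . . . X X . .
    . . . . . X X X .
    . . . . . . X X .
    . . . . . . . X .
    . . . . . . . . X
    . . . . . . . . .

Final: [22,30,16]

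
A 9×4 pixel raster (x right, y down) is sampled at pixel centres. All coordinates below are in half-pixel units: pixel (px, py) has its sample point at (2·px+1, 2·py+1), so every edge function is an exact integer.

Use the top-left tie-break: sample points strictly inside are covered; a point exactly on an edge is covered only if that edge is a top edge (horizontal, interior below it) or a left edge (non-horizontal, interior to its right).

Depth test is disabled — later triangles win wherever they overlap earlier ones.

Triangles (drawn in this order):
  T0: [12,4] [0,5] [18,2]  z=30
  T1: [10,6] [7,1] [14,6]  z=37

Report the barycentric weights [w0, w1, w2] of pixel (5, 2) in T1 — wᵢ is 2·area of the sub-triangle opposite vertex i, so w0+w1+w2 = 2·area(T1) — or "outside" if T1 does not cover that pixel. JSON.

T0:
  2·area = 18
  edge (12, 4)→(0, 5): d=(-12,1) right/bottom  bias=-1
  edge (0, 5)→(18, 2): d=(18,-3) top-left  bias=+0
  edge (18, 2)→(12, 4): d=(-6,2) right/bottom  bias=-1
    (6,1)@(13, 3): e=[11,3,4] → #
    (7,1)@(15, 3): e=[9,9,0] → ·  [on edge]
    (4,2)@(9, 5): e=[-9,27,0] → ·  [on edge]
    (6,2)@(13, 5): e=[-13,39,-8] → ·
    (1,3)@(3, 7): e=[-27,45,0] → ·  [on edge]
  covered (1 px):
    · · · · · · · · ·
    · · · · · · # · ·
    · · · · · · · · ·
    · · · · · · · · ·
T1:
  2·area = 20
  edge (10, 6)→(7, 1): d=(-3,-5) top-left  bias=+0
  edge (7, 1)→(14, 6): d=(7,5) right/bottom  bias=-1
  edge (14, 6)→(10, 6): d=(-4,0) right/bottom  bias=-1
    (3,0)@(7, 1): e=[0,0,20] → ·  [on edge]
    (4,1)@(9, 3): e=[4,4,12] → #
    (5,1)@(11, 3): e=[14,-6,12] → ·
    (4,2)@(9, 5): e=[-2,18,4] → ·
    (5,2)@(11, 5): e=[8,8,4] → #
    (6,2)@(13, 5): e=[18,-2,4] → ·
    (5,3)@(11, 7): e=[2,22,-4] → ·
  covered (2 px):
    · · · · · · · · ·
    · · · · # · · · ·
    · · · · · # · · ·
    · · · · · · · · ·

Answer: [8,4,8]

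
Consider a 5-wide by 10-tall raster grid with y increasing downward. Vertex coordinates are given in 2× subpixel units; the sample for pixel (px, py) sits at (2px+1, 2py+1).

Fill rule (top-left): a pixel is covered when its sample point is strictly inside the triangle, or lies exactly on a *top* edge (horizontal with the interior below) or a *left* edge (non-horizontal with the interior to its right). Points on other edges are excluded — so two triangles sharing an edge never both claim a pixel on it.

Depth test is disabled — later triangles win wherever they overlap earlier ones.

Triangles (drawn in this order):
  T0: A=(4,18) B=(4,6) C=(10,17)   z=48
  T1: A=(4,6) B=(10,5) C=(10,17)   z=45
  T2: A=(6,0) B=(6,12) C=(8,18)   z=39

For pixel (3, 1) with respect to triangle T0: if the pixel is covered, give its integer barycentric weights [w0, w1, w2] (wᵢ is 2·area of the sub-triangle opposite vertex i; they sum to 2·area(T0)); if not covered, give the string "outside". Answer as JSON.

T0:
  2·area = 72
  edge (4, 18)→(4, 6): d=(0,-12) top-left  bias=+0
  edge (4, 6)→(10, 17): d=(6,11) right/bottom  bias=-1
  edge (10, 17)→(4, 18): d=(-6,1) right/bottom  bias=-1
    (2,4)@(5, 9): e=[12,7,53] → #
    (3,4)@(7, 9): e=[36,-15,51] → ·
    (2,5)@(5, 11): e=[12,19,41] → #
    (3,5)@(7, 11): e=[36,-3,39] → ·
    (2,6)@(5, 13): e=[12,31,29] → #
    (3,6)@(7, 13): e=[36,9,27] → #
    (4,6)@(9, 13): e=[60,-13,25] → ·
    (2,7)@(5, 15): e=[12,43,17] → #
    (4,7)@(9, 15): e=[60,-1,13] → ·
    (2,8)@(5, 17): e=[12,55,5] → #
    (4,8)@(9, 17): e=[60,11,1] → #
    (2,9)@(5, 19): e=[12,67,-7] → ·
  covered (9 px):
    · · · · ·
    · · · · ·
    · · · · ·
    · · · · ·
    · · # · ·
    · · # · ·
    · · # # ·
    · · # # ·
    · · # # #
    · · · · ·
T1:
  2·area = 72
  edge (4, 6)→(10, 5): d=(6,-1) top-left  bias=+0
  edge (10, 5)→(10, 17): d=(0,12) right/bottom  bias=-1
  edge (10, 17)→(4, 6): d=(-6,-11) top-left  bias=+0
    (2,3)@(5, 7): e=[7,60,5] → #
    (3,3)@(7, 7): e=[9,36,27] → #
    (4,3)@(9, 7): e=[11,12,49] → #
    (2,4)@(5, 9): e=[19,60,-7] → ·
    (3,4)@(7, 9): e=[21,36,15] → #
    (3,5)@(7, 11): e=[33,36,3] → #
    (3,6)@(7, 13): e=[45,36,-9] → ·
    (4,6)@(9, 13): e=[47,12,13] → #
    (4,7)@(9, 15): e=[59,12,1] → #
    (4,8)@(9, 17): e=[71,12,-11] → ·
  covered (9 px):
    · · · · ·
    · · · · ·
    · · · · ·
    · · # # #
    · · · # #
    · · · # #
    · · · · #
    · · · · #
    · · · · ·
    · · · · ·
T2:
  2·area = 24  (B↔C swapped to make it positive)
  edge (6, 0)→(8, 18): d=(2,18) right/bottom  bias=-1
  edge (8, 18)→(6, 12): d=(-2,-6) top-left  bias=+0
  edge (6, 12)→(6, 0): d=(0,-12) top-left  bias=+0
    (1,1)@(3, 3): e=[60,0,-36] → ·  [on edge]
    (2,4)@(5, 9): e=[36,0,-12] → ·  [on edge]
    (3,4)@(7, 9): e=[0,12,12] → ·  [on edge]
    (3,5)@(7, 11): e=[4,8,12] → #
    (4,5)@(9, 11): e=[-32,20,36] → ·
    (3,6)@(7, 13): e=[8,4,12] → #
    (4,6)@(9, 13): e=[-28,16,36] → ·
    (3,7)@(7, 15): e=[12,0,12] → #  [on edge]
    (4,7)@(9, 15): e=[-24,12,36] → ·
    (3,8)@(7, 17): e=[16,-4,12] → ·
  covered (3 px):
    · · · · ·
    · · · · ·
    · · · · ·
    · · · · ·
    · · · · ·
    · · · # ·
    · · · # ·
    · · · # ·
    · · · · ·
    · · · · ·

Final: "outside"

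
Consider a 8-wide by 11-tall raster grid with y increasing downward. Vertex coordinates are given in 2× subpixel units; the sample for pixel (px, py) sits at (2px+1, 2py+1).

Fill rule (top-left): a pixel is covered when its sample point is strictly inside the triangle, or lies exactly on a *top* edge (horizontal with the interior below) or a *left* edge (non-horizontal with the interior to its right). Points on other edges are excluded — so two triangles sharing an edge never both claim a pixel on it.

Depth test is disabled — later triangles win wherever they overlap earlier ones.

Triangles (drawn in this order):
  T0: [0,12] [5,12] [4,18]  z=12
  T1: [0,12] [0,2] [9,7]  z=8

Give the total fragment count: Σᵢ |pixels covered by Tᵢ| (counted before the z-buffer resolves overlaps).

T0:
  2·area = 30
  edge (0, 12)→(5, 12): d=(5,0) top-left  bias=+0
  edge (5, 12)→(4, 18): d=(-1,6) right/bottom  bias=-1
  edge (4, 18)→(0, 12): d=(-4,-6) top-left  bias=+0
    (0,6)@(1, 13): e=[5,23,2] → X
    (1,6)@(3, 13): e=[5,11,14] → X
    (2,6)@(5, 13): e=[5,-1,26] → .
    (0,7)@(1, 15): e=[15,21,-6] → .
    (1,7)@(3, 15): e=[15,9,6] → X
    (2,7)@(5, 15): e=[15,-3,18] → .
    (1,8)@(3, 17): e=[25,7,-2] → .
  covered (3 px):
    . . . . . . . .
    . . . . . . . .
    . . . . . . . .
    . . . . . . . .
    . . . . . . . .
    . . . . . . . .
    X X . . . . . .
    . X . . . . . .
    . . . . . . . .
    . . . . . . . .
    . . . . . . . .
T1:
  2·area = 90
  edge (0, 12)→(0, 2): d=(0,-10) top-left  bias=+0
  edge (0, 2)→(9, 7): d=(9,5) right/bottom  bias=-1
  edge (9, 7)→(0, 12): d=(-9,5) right/bottom  bias=-1
    (0,1)@(1, 3): e=[10,4,76] → X
    (1,1)@(3, 3): e=[30,-6,66] → .
    (0,2)@(1, 5): e=[10,22,58] → X
    (1,2)@(3, 5): e=[30,12,48] → X
    (2,2)@(5, 5): e=[50,2,38] → X
    (3,2)@(7, 5): e=[70,-8,28] → .
    (0,3)@(1, 7): e=[10,40,40] → X
    (3,3)@(7, 7): e=[70,10,10] → X
    (4,3)@(9, 7): e=[90,0,0] → .  [on edge]
    (0,4)@(1, 9): e=[10,58,22] → X
    (3,4)@(7, 9): e=[70,28,-8] → .
    (0,5)@(1, 11): e=[10,76,4] → X
  covered (12 px):
    . . . . . . . .
    X . . . . . . .
    X X X . . . . .
    X X X X . . . .
    X X X . . . . .
    X . . . . . . .
    . . . . . . . .
    . . . . . . . .
    . . . . . . . .
    . . . . . . . .
    . . . . . . . .

Answer: 15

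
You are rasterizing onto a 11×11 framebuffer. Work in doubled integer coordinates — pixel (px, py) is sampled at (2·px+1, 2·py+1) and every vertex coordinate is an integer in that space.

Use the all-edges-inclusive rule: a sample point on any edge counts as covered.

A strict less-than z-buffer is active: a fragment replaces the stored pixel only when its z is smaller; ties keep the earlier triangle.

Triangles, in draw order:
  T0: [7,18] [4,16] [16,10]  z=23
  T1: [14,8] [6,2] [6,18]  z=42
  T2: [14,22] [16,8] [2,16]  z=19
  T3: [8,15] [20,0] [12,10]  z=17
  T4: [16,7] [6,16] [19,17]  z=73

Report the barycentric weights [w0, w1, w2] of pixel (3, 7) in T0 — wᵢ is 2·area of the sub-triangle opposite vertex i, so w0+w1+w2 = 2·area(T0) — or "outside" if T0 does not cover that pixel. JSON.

T0:
  2·area = 42
  edge (7, 18)→(4, 16): d=(-3,-2) inclusive
  edge (4, 16)→(16, 10): d=(12,-6) inclusive
  edge (16, 10)→(7, 18): d=(-9,8) inclusive
    (5,6)@(11, 13): e=[23,6,13] → █
    (6,6)@(13, 13): e=[27,18,-3] → ·
    (3,7)@(7, 15): e=[9,6,27] → █
    (4,7)@(9, 15): e=[13,18,11] → █
    (5,7)@(11, 15): e=[17,30,-5] → ·
    (3,8)@(7, 17): e=[3,30,9] → █
    (4,8)@(9, 17): e=[7,42,-7] → ·
    (3,9)@(7, 19): e=[-3,54,-9] → ·
  covered (4 px):
    · · · · · · · · · · ·
    · · · · · · · · · · ·
    · · · · · · · · · · ·
    · · · · · · · · · · ·
    · · · · · · · · · · ·
    · · · · · · · · · · ·
    · · · · · █ · · · · ·
    · · · █ █ · · · · · ·
    · · · █ · · · · · · ·
    · · · · · · · · · · ·
    · · · · · · · · · · ·
T1:
  2·area = 128  (B↔C swapped to make it positive)
  edge (14, 8)→(6, 18): d=(-8,10) inclusive
  edge (6, 18)→(6, 2): d=(0,-16) inclusive
  edge (6, 2)→(14, 8): d=(8,6) inclusive
    (3,1)@(7, 3): e=[110,16,2] → █
    (4,1)@(9, 3): e=[90,48,-10] → ·
    (3,2)@(7, 5): e=[94,16,18] → █
    (4,2)@(9, 5): e=[74,48,6] → █
    (5,2)@(11, 5): e=[54,80,-6] → ·
    (3,3)@(7, 7): e=[78,16,34] → █
    (5,3)@(11, 7): e=[38,80,10] → █
    (6,3)@(13, 7): e=[18,112,-2] → ·
    (3,4)@(7, 9): e=[62,16,50] → █
    (6,4)@(13, 9): e=[2,112,14] → █
    (7,4)@(15, 9): e=[-18,144,2] → ·
    (3,5)@(7, 11): e=[46,16,66] → █
  covered (16 px):
    · · · · · · · · · · ·
    · · · █ · · · · · · ·
    · · · █ █ · · · · · ·
    · · · █ █ █ · · · · ·
    · · · █ █ █ █ · · · ·
    · · · █ █ █ · · · · ·
    · · · █ █ · · · · · ·
    · · · █ · · · · · · ·
    · · · · · · · · · · ·
    · · · · · · · · · · ·
    · · · · · · · · · · ·
T2:
  2·area = 180  (B↔C swapped to make it positive)
  edge (14, 22)→(2, 16): d=(-12,-6) inclusive
  edge (2, 16)→(16, 8): d=(14,-8) inclusive
  edge (16, 8)→(14, 22): d=(-2,14) inclusive
    (8,0)@(17, 1): e=[270,-90,0] → ·  [on edge]
    (7,4)@(15, 9): e=[162,6,12] → █
    (8,4)@(17, 9): e=[174,22,-16] → ·
    (5,5)@(11, 11): e=[114,2,64] → █
    (6,5)@(13, 11): e=[126,18,36] → █
    (8,5)@(17, 11): e=[150,50,-20] → ·
    (4,6)@(9, 13): e=[78,14,88] → █
    (8,6)@(17, 13): e=[126,78,-24] → ·
    (2,7)@(5, 15): e=[30,10,140] → █
    (3,7)@(7, 15): e=[42,26,112] → █
    (7,7)@(15, 15): e=[90,90,0] → █  [on edge]
    (8,7)@(17, 15): e=[102,106,-28] → ·
  covered (23 px):
    · · · · · · · · · · ·
    · · · · · · · · · · ·
    · · · · · · · · · · ·
    · · · · · · · · · · ·
    · · · · · · · █ · · ·
    · · · · · █ █ █ · · ·
    · · · · █ █ █ █ · · ·
    · · █ █ █ █ █ █ · · ·
    · · █ █ █ █ █ · · · ·
    · · · · █ █ █ · · · ·
    · · · · · · █ · · · ·
T3:
  degenerate (2·area = 0) — covers nothing
T4:
  2·area = 127  (B↔C swapped to make it positive)
  edge (16, 7)→(19, 17): d=(3,10) inclusive
  edge (19, 17)→(6, 16): d=(-13,-1) inclusive
  edge (6, 16)→(16, 7): d=(10,-9) inclusive
    (7,4)@(15, 9): e=[16,100,11] → █
    (8,4)@(17, 9): e=[-4,102,29] → ·
    (6,5)@(13, 11): e=[42,72,13] → █
    (8,5)@(17, 11): e=[2,76,49] → █
    (9,5)@(19, 11): e=[-18,78,67] → ·
    (5,6)@(11, 13): e=[68,44,15] → █
    (9,6)@(19, 13): e=[-12,52,87] → ·
    (4,7)@(9, 15): e=[94,16,17] → █
    (9,7)@(19, 15): e=[-6,26,107] → ·
    (4,8)@(9, 17): e=[100,-10,37] → ·
    (5,8)@(11, 17): e=[80,-8,55] → ·
    (6,8)@(13, 17): e=[60,-6,73] → ·
    (9,8)@(19, 17): e=[0,0,127] → █  [on edge]
  covered (14 px):
    · · · · · · · · · · ·
    · · · · · · · · · · ·
    · · · · · · · · · · ·
    · · · · · · · · · · ·
    · · · · · · · █ · · ·
    · · · · · · █ █ █ · ·
    · · · · · █ █ █ █ · ·
    · · · · █ █ █ █ █ · ·
    · · · · · · · · · █ ·
    · · · · · · · · · · ·
    · · · · · · · · · · ·

Answer: [6,27,9]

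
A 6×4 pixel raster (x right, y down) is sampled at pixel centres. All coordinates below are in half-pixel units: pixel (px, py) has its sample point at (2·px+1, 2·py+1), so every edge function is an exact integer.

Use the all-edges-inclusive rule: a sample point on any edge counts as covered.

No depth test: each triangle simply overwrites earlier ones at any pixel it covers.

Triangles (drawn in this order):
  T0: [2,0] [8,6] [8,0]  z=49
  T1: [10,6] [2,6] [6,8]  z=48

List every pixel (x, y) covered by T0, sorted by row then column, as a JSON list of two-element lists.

T0:
  2·area = 36  (B↔C swapped to make it positive)
  edge (2, 0)→(8, 0): d=(6,0) inclusive
  edge (8, 0)→(8, 6): d=(0,6) inclusive
  edge (8, 6)→(2, 0): d=(-6,-6) inclusive
    (1,0)@(3, 1): e=[6,30,0] → #  [on edge]
    (2,0)@(5, 1): e=[6,18,12] → #
    (3,0)@(7, 1): e=[6,6,24] → #
    (4,0)@(9, 1): e=[6,-6,36] → ·
    (1,1)@(3, 3): e=[18,30,-12] → ·
    (2,1)@(5, 3): e=[18,18,0] → #  [on edge]
    (4,1)@(9, 3): e=[18,-6,24] → ·
    (2,2)@(5, 5): e=[30,18,-12] → ·
    (3,2)@(7, 5): e=[30,6,0] → #  [on edge]
    (4,2)@(9, 5): e=[30,-6,12] → ·
    (3,3)@(7, 7): e=[42,6,-12] → ·
    (4,3)@(9, 7): e=[42,-6,0] → ·  [on edge]
  covered (6 px):
    · # # # · ·
    · · # # · ·
    · · · # · ·
    · · · · · ·
T1:
  2·area = 16  (B↔C swapped to make it positive)
  edge (10, 6)→(6, 8): d=(-4,2) inclusive
  edge (6, 8)→(2, 6): d=(-4,-2) inclusive
  edge (2, 6)→(10, 6): d=(8,0) inclusive
    (2,3)@(5, 7): e=[6,2,8] → #
    (3,3)@(7, 7): e=[2,6,8] → #
    (4,3)@(9, 7): e=[-2,10,8] → ·
  covered (2 px):
    · · · · · ·
    · · · · · ·
    · · · · · ·
    · · # # · ·

Final: [[1,0],[2,0],[3,0],[2,1],[3,1],[3,2]]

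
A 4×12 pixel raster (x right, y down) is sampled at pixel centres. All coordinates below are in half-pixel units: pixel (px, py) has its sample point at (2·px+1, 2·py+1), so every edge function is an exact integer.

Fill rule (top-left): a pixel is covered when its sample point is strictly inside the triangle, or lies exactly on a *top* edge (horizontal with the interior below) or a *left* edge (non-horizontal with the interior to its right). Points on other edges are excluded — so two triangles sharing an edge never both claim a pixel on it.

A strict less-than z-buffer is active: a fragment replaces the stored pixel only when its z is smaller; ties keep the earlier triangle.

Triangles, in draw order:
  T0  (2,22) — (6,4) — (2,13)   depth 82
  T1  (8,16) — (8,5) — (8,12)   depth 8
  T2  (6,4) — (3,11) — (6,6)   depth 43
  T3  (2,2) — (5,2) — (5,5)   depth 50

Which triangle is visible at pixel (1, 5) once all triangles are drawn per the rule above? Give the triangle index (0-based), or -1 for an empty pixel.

T0:
  2·area = 36  (B↔C swapped to make it positive)
  edge (2, 22)→(2, 13): d=(0,-9) top-left  bias=+0
  edge (2, 13)→(6, 4): d=(4,-9) top-left  bias=+0
  edge (6, 4)→(2, 22): d=(-4,18) right/bottom  bias=-1
    (2,3)@(5, 7): e=[27,3,6] → #
    (3,3)@(7, 7): e=[45,21,-30] → ·
    (2,4)@(5, 9): e=[27,11,-2] → ·
    (1,5)@(3, 11): e=[9,1,26] → #
    (2,5)@(5, 11): e=[27,19,-10] → ·
    (1,6)@(3, 13): e=[9,9,18] → #
    (2,6)@(5, 13): e=[27,27,-18] → ·
    (1,7)@(3, 15): e=[9,17,10] → #
    (2,7)@(5, 15): e=[27,35,-26] → ·
    (1,8)@(3, 17): e=[9,25,2] → #
    (2,8)@(5, 17): e=[27,43,-34] → ·
    (1,9)@(3, 19): e=[9,33,-6] → ·
  covered (5 px):
    · · · ·
    · · · ·
    · · · ·
    · · # ·
    · · · ·
    · # · ·
    · # · ·
    · # · ·
    · # · ·
    · · · ·
    · · · ·
    · · · ·
T1:
  degenerate (2·area = 0) — covers nothing
T2:
  2·area = 6  (B↔C swapped to make it positive)
  edge (6, 4)→(6, 6): d=(0,2) right/bottom  bias=-1
  edge (6, 6)→(3, 11): d=(-3,5) right/bottom  bias=-1
  edge (3, 11)→(6, 4): d=(3,-7) top-left  bias=+0
    (2,3)@(5, 7): e=[2,2,2] → #
    (3,3)@(7, 7): e=[-2,-8,16] → ·
    (2,4)@(5, 9): e=[2,-4,8] → ·
    (1,5)@(3, 11): e=[6,0,0] → ·  [on edge]
  covered (1 px):
    · · · ·
    · · · ·
    · · · ·
    · · # ·
    · · · ·
    · · · ·
    · · · ·
    · · · ·
    · · · ·
    · · · ·
    · · · ·
    · · · ·
T3:
  2·area = 9
  edge (2, 2)→(5, 2): d=(3,0) top-left  bias=+0
  edge (5, 2)→(5, 5): d=(0,3) right/bottom  bias=-1
  edge (5, 5)→(2, 2): d=(-3,-3) top-left  bias=+0
    (0,0)@(1, 1): e=[-3,12,0] → ·  [on edge]
    (2,0)@(5, 1): e=[-3,0,12] → ·  [on edge]
    (1,1)@(3, 3): e=[3,6,0] → #  [on edge]
    (2,1)@(5, 3): e=[3,0,6] → ·  [on edge]
    (1,2)@(3, 5): e=[9,6,-6] → ·
    (2,2)@(5, 5): e=[9,0,0] → ·  [on edge]
    (2,3)@(5, 7): e=[15,0,-6] → ·  [on edge]
    (3,3)@(7, 7): e=[15,-6,0] → ·  [on edge]
    (2,4)@(5, 9): e=[21,0,-12] → ·  [on edge]
    (2,5)@(5, 11): e=[27,0,-18] → ·  [on edge]
    (2,6)@(5, 13): e=[33,0,-24] → ·  [on edge]
    (2,7)@(5, 15): e=[39,0,-30] → ·  [on edge]
    (2,8)@(5, 17): e=[45,0,-36] → ·  [on edge]
    (2,9)@(5, 19): e=[51,0,-42] → ·  [on edge]
    (2,10)@(5, 21): e=[57,0,-48] → ·  [on edge]
    (2,11)@(5, 23): e=[63,0,-54] → ·  [on edge]
  covered (1 px):
    · · · ·
    · # · ·
    · · · ·
    · · · ·
    · · · ·
    · · · ·
    · · · ·
    · · · ·
    · · · ·
    · · · ·
    · · · ·
    · · · ·

Z-buffer (winner per pixel, '.' = empty):
  . . . .
  . 3 . .
  . . . .
  . . 2 .
  . . . .
  . 0 . .
  . 0 . .
  . 0 . .
  . 0 . .
  . . . .
  . . . .
  . . . .

Answer: 0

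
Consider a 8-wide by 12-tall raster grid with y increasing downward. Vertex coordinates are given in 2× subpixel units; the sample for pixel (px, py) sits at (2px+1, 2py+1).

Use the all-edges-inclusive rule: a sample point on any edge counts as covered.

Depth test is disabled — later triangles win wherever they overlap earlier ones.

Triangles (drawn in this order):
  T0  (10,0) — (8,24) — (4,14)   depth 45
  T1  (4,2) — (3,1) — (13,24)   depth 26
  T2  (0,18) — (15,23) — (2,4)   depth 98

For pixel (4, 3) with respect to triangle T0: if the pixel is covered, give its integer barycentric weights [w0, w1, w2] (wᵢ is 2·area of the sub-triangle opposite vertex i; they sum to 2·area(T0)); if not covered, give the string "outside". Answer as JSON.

T0:
  2·area = 116
  edge (10, 0)→(8, 24): d=(-2,24) inclusive
  edge (8, 24)→(4, 14): d=(-4,-10) inclusive
  edge (4, 14)→(10, 0): d=(6,-14) inclusive
    (4,1)@(9, 3): e=[18,94,4] → X
    (5,1)@(11, 3): e=[-30,114,32] → .
    (4,2)@(9, 5): e=[14,86,16] → X
    (5,2)@(11, 5): e=[-34,106,44] → .
    (3,3)@(7, 7): e=[58,58,0] → X  [on edge]
    (5,3)@(11, 7): e=[-38,98,56] → .
    (3,4)@(7, 9): e=[54,50,12] → X
    (5,4)@(11, 9): e=[-42,90,68] → .
    (3,5)@(7, 11): e=[50,42,24] → X
    (5,5)@(11, 11): e=[-46,82,80] → .
    (2,6)@(5, 13): e=[94,14,8] → X
    (4,6)@(9, 13): e=[-2,54,64] → .
    (0,10)@(1, 21): e=[174,-58,0] → .  [on edge]
  covered (15 px):
    . . . . . . . .
    . . . . X . . .
    . . . . X . . .
    . . . X X . . .
    . . . X X . . .
    . . . X X . . .
    . . X X . . . .
    . . X X . . . .
    . . . X . . . .
    . . . X . . . .
    . . . X . . . .
    . . . . . . . .
T1:
  2·area = 13  (B↔C swapped to make it positive)
  edge (4, 2)→(13, 24): d=(9,22) inclusive
  edge (13, 24)→(3, 1): d=(-10,-23) inclusive
  edge (3, 1)→(4, 2): d=(1,1) inclusive
    (1,0)@(3, 1): e=[13,0,0] → X  [on edge]
    (2,0)@(5, 1): e=[-31,46,-2] → .
    (1,1)@(3, 3): e=[31,-20,2] → .
    (2,1)@(5, 3): e=[-13,26,0] → .  [on edge]
    (2,2)@(5, 5): e=[5,6,2] → X
    (3,2)@(7, 5): e=[-39,52,0] → .  [on edge]
    (2,3)@(5, 7): e=[23,-14,4] → .
    (4,3)@(9, 7): e=[-65,78,0] → .  [on edge]
    (5,4)@(11, 9): e=[-91,104,0] → .  [on edge]
    (6,5)@(13, 11): e=[-117,130,0] → .  [on edge]
    (7,6)@(15, 13): e=[-143,156,0] → .  [on edge]
  covered (2 px):
    . X . . . . . .
    . . . . . . . .
    . . X . . . . .
    . . . . . . . .
    . . . . . . . .
    . . . . . . . .
    . . . . . . . .
    . . . . . . . .
    . . . . . . . .
    . . . . . . . .
    . . . . . . . .
    . . . . . . . .
T2:
  2·area = 220  (B↔C swapped to make it positive)
  edge (0, 18)→(2, 4): d=(2,-14) inclusive
  edge (2, 4)→(15, 23): d=(13,19) inclusive
  edge (15, 23)→(0, 18): d=(-15,-5) inclusive
    (1,3)@(3, 7): e=[20,20,180] → X
    (2,3)@(5, 7): e=[48,-18,190] → .
    (1,4)@(3, 9): e=[24,46,150] → X
    (2,4)@(5, 9): e=[52,8,160] → X
    (3,4)@(7, 9): e=[80,-30,170] → .
    (0,5)@(1, 11): e=[0,110,110] → X  [on edge]
    (3,5)@(7, 11): e=[84,-4,140] → .
    (0,6)@(1, 13): e=[4,136,80] → X
    (3,6)@(7, 13): e=[88,22,110] → X
    (4,6)@(9, 13): e=[116,-16,120] → .
    (0,7)@(1, 15): e=[8,162,50] → X
    (4,7)@(9, 15): e=[120,10,90] → X
    (1,9)@(3, 19): e=[44,176,0] → X  [on edge]
    (4,10)@(9, 21): e=[132,88,0] → X  [on edge]
    (7,11)@(15, 23): e=[220,0,0] → X  [on edge]
  covered (29 px):
    . . . . . . . .
    . . . . . . . .
    . . . . . . . .
    . X . . . . . .
    . X X . . . . .
    X X X . . . . .
    X X X X . . . .
    X X X X X . . .
    X X X X X . . .
    . X X X X X . .
    . . . . X X X .
    . . . . . . . X

Result: [78,28,10]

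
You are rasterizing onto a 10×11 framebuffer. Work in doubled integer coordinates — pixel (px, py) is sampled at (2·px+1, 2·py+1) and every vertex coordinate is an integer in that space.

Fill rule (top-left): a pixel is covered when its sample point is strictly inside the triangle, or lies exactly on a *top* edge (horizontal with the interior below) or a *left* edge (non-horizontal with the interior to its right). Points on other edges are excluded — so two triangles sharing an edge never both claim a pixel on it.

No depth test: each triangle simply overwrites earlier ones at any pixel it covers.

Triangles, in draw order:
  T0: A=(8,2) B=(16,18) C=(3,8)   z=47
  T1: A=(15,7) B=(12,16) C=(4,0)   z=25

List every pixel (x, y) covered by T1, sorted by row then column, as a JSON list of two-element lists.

T0:
  2·area = 128
  edge (8, 2)→(16, 18): d=(8,16) right/bottom  bias=-1
  edge (16, 18)→(3, 8): d=(-13,-10) top-left  bias=+0
  edge (3, 8)→(8, 2): d=(5,-6) top-left  bias=+0
    (3,2)@(7, 5): e=[40,79,9] → #
    (4,2)@(9, 5): e=[8,99,21] → #
    (5,2)@(11, 5): e=[-24,119,33] → ·
    (2,3)@(5, 7): e=[88,33,7] → #
    (5,3)@(11, 7): e=[-8,93,43] → ·
    (2,4)@(5, 9): e=[104,7,17] → #
    (5,4)@(11, 9): e=[8,67,53] → #
    (6,4)@(13, 9): e=[-24,87,65] → ·
    (2,5)@(5, 11): e=[120,-19,27] → ·
    (3,5)@(7, 11): e=[88,1,39] → #
    (6,5)@(13, 11): e=[-8,61,75] → ·
    (3,6)@(7, 13): e=[104,-25,49] → ·
  covered (16 px):
    · · · · · · · · · ·
    · · · · · · · · · ·
    · · · # # · · · · ·
    · · # # # · · · · ·
    · · # # # # · · · ·
    · · · # # # · · · ·
    · · · · · # # · · ·
    · · · · · · # · · ·
    · · · · · · · # · ·
    · · · · · · · · · ·
    · · · · · · · · · ·
T1:
  2·area = 120
  edge (15, 7)→(12, 16): d=(-3,9) right/bottom  bias=-1
  edge (12, 16)→(4, 0): d=(-8,-16) top-left  bias=+0
  edge (4, 0)→(15, 7): d=(11,7) right/bottom  bias=-1
    (2,0)@(5, 1): e=[108,8,4] → #
    (3,0)@(7, 1): e=[90,40,-10] → ·
    (8,0)@(17, 1): e=[0,200,-80] → ·  [on edge]
    (2,1)@(5, 3): e=[102,-8,26] → ·
    (3,1)@(7, 3): e=[84,24,12] → #
    (4,1)@(9, 3): e=[66,56,-2] → ·
    (3,2)@(7, 5): e=[78,8,34] → #
    (4,2)@(9, 5): e=[60,40,20] → #
    (5,2)@(11, 5): e=[42,72,6] → #
    (6,2)@(13, 5): e=[24,104,-8] → ·
    (3,3)@(7, 7): e=[72,-8,56] → ·
    (4,3)@(9, 7): e=[54,24,42] → #
    (7,3)@(15, 7): e=[0,120,0] → ·  [on edge]
    (6,6)@(13, 13): e=[0,40,80] → ·  [on edge]
    (5,9)@(11, 19): e=[0,-40,160] → ·  [on edge]
  covered (14 px):
    · · # · · · · · · ·
    · · · # · · · · · ·
    · · · # # # · · · ·
    · · · · # # # · · ·
    · · · · # # # · · ·
    · · · · · # # · · ·
    · · · · · # · · · ·
    · · · · · · · · · ·
    · · · · · · · · · ·
    · · · · · · · · · ·
    · · · · · · · · · ·

Final: [[2,0],[3,1],[3,2],[4,2],[5,2],[4,3],[5,3],[6,3],[4,4],[5,4],[6,4],[5,5],[6,5],[5,6]]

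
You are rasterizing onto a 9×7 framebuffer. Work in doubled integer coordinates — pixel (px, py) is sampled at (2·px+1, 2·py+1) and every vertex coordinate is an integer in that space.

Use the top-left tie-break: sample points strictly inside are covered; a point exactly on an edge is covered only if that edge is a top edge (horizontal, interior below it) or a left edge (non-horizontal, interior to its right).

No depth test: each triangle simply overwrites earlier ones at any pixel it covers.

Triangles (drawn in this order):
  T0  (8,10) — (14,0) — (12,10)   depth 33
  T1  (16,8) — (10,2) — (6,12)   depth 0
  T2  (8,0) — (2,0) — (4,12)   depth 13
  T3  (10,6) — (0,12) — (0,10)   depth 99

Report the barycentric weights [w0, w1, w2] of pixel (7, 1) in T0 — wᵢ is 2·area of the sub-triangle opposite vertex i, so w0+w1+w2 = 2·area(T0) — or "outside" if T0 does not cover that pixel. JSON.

T0:
  2·area = 40
  edge (8, 10)→(14, 0): d=(6,-10) top-left  bias=+0
  edge (14, 0)→(12, 10): d=(-2,10) right/bottom  bias=-1
  edge (12, 10)→(8, 10): d=(-4,0) right/bottom  bias=-1
    (6,1)@(13, 3): e=[8,4,28] → #
    (7,1)@(15, 3): e=[28,-16,28] → ·
    (5,2)@(11, 5): e=[0,20,20] → #  [on edge]
    (6,2)@(13, 5): e=[20,0,20] → ·  [on edge]
    (5,3)@(11, 7): e=[12,16,12] → #
    (6,3)@(13, 7): e=[32,-4,12] → ·
    (4,4)@(9, 9): e=[4,32,4] → #
    (6,4)@(13, 9): e=[44,-8,4] → ·
    (4,5)@(9, 11): e=[16,28,-4] → ·
    (5,5)@(11, 11): e=[36,8,-4] → ·
  covered (5 px):
    · · · · · · · · ·
    · · · · · · # · ·
    · · · · · # · · ·
    · · · · · # · · ·
    · · · · # # · · ·
    · · · · · · · · ·
    · · · · · · · · ·
T1:
  2·area = 84  (B↔C swapped to make it positive)
  edge (16, 8)→(6, 12): d=(-10,4) right/bottom  bias=-1
  edge (6, 12)→(10, 2): d=(4,-10) top-left  bias=+0
  edge (10, 2)→(16, 8): d=(6,6) right/bottom  bias=-1
    (4,0)@(9, 1): e=[98,-14,0] → ·  [on edge]
    (5,1)@(11, 3): e=[70,14,0] → ·  [on edge]
    (4,2)@(9, 5): e=[58,2,24] → #
    (5,2)@(11, 5): e=[50,22,12] → #
    (6,2)@(13, 5): e=[42,42,0] → ·  [on edge]
    (4,3)@(9, 7): e=[38,10,36] → #
    (6,3)@(13, 7): e=[22,50,12] → #
    (7,3)@(15, 7): e=[14,70,0] → ·  [on edge]
    (4,4)@(9, 9): e=[18,18,48] → #
    (7,4)@(15, 9): e=[-6,78,12] → ·
    (8,4)@(17, 9): e=[-14,98,0] → ·  [on edge]
    (3,5)@(7, 11): e=[6,6,72] → #
  covered (9 px):
    · · · · · · · · ·
    · · · · · · · · ·
    · · · · # # · · ·
    · · · · # # # · ·
    · · · · # # # · ·
    · · · # · · · · ·
    · · · · · · · · ·
T2:
  2·area = 72  (B↔C swapped to make it positive)
  edge (8, 0)→(4, 12): d=(-4,12) right/bottom  bias=-1
  edge (4, 12)→(2, 0): d=(-2,-12) top-left  bias=+0
  edge (2, 0)→(8, 0): d=(6,0) top-left  bias=+0
    (1,0)@(3, 1): e=[56,10,6] → #
    (2,0)@(5, 1): e=[32,34,6] → #
    (3,0)@(7, 1): e=[8,58,6] → #
    (4,0)@(9, 1): e=[-16,82,6] → ·
    (1,1)@(3, 3): e=[48,6,18] → #
    (3,1)@(7, 3): e=[0,54,18] → ·  [on edge]
    (1,2)@(3, 5): e=[40,2,30] → #
    (3,2)@(7, 5): e=[-8,50,30] → ·
    (1,3)@(3, 7): e=[32,-2,42] → ·
    (2,3)@(5, 7): e=[8,22,42] → #
    (3,3)@(7, 7): e=[-16,46,42] → ·
    (2,4)@(5, 9): e=[0,18,54] → ·  [on edge]
  covered (8 px):
    · # # # · · · · ·
    · # # · · · · · ·
    · # # · · · · · ·
    · · # · · · · · ·
    · · · · · · · · ·
    · · · · · · · · ·
    · · · · · · · · ·
T3:
  2·area = 20
  edge (10, 6)→(0, 12): d=(-10,6) right/bottom  bias=-1
  edge (0, 12)→(0, 10): d=(0,-2) top-left  bias=+0
  edge (0, 10)→(10, 6): d=(10,-4) top-left  bias=+0
    (7,1)@(15, 3): e=[0,30,-10] → ·  [on edge]
    (1,4)@(3, 9): e=[12,6,2] → #
    (2,4)@(5, 9): e=[0,10,10] → ·  [on edge]
    (0,5)@(1, 11): e=[4,2,14] → #
    (1,5)@(3, 11): e=[-8,6,22] → ·
    (0,6)@(1, 13): e=[-16,2,34] → ·
  covered (2 px):
    · · · · · · · · ·
    · · · · · · · · ·
    · · · · · · · · ·
    · · · · · · · · ·
    · # · · · · · · ·
    # · · · · · · · ·
    · · · · · · · · ·

Final: "outside"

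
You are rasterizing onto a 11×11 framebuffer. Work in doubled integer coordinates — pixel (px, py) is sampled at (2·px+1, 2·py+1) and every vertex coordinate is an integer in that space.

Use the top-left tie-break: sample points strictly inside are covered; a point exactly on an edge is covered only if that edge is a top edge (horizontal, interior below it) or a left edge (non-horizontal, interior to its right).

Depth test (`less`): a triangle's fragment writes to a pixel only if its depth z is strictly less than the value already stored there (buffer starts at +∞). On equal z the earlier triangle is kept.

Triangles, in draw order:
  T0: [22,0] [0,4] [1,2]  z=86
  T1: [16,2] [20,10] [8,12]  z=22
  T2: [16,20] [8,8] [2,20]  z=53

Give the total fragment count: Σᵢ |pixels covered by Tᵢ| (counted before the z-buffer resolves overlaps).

T0:
  2·area = 40
  edge (22, 0)→(0, 4): d=(-22,4) right/bottom  bias=-1
  edge (0, 4)→(1, 2): d=(1,-2) top-left  bias=+0
  edge (1, 2)→(22, 0): d=(21,-2) top-left  bias=+0
    (6,0)@(13, 1): e=[14,23,3] → #
    (7,0)@(15, 1): e=[6,27,7] → #
    (8,0)@(17, 1): e=[-2,31,11] → ·
    (0,1)@(1, 3): e=[18,1,21] → #
    (1,1)@(3, 3): e=[10,5,25] → #
    (2,1)@(5, 3): e=[2,9,29] → #
    (3,1)@(7, 3): e=[-6,13,33] → ·
    (6,1)@(13, 3): e=[-30,25,45] → ·
    (7,1)@(15, 3): e=[-38,29,49] → ·
    (0,2)@(1, 5): e=[-26,3,63] → ·
    (1,2)@(3, 5): e=[-34,7,67] → ·
    (2,2)@(5, 5): e=[-42,11,71] → ·
  covered (5 px):
    · · · · · · # # · · ·
    # # # · · · · · · · ·
    · · · · · · · · · · ·
    · · · · · · · · · · ·
    · · · · · · · · · · ·
    · · · · · · · · · · ·
    · · · · · · · · · · ·
    · · · · · · · · · · ·
    · · · · · · · · · · ·
    · · · · · · · · · · ·
    · · · · · · · · · · ·
T1:
  2·area = 104
  edge (16, 2)→(20, 10): d=(4,8) right/bottom  bias=-1
  edge (20, 10)→(8, 12): d=(-12,2) right/bottom  bias=-1
  edge (8, 12)→(16, 2): d=(8,-10) top-left  bias=+0
    (7,2)@(15, 5): e=[20,70,14] → #
    (8,2)@(17, 5): e=[4,66,34] → #
    (9,2)@(19, 5): e=[-12,62,54] → ·
    (6,3)@(13, 7): e=[44,50,10] → #
    (9,3)@(19, 7): e=[-4,38,70] → ·
    (5,4)@(11, 9): e=[68,30,6] → #
    (9,4)@(19, 9): e=[4,14,86] → #
    (10,4)@(21, 9): e=[-12,10,106] → ·
    (4,5)@(9, 11): e=[92,10,2] → #
    (7,5)@(15, 11): e=[44,-2,62] → ·
    (8,5)@(17, 11): e=[28,-6,82] → ·
    (9,5)@(19, 11): e=[12,-10,102] → ·
  covered (13 px):
    · · · · · · · · · · ·
    · · · · · · · · · · ·
    · · · · · · · # # · ·
    · · · · · · # # # · ·
    · · · · · # # # # # ·
    · · · · # # # · · · ·
    · · · · · · · · · · ·
    · · · · · · · · · · ·
    · · · · · · · · · · ·
    · · · · · · · · · · ·
    · · · · · · · · · · ·
T2:
  2·area = 168  (B↔C swapped to make it positive)
  edge (16, 20)→(2, 20): d=(-14,0) right/bottom  bias=-1
  edge (2, 20)→(8, 8): d=(6,-12) top-left  bias=+0
  edge (8, 8)→(16, 20): d=(8,12) right/bottom  bias=-1
    (3,5)@(7, 11): e=[126,6,36] → #
    (4,5)@(9, 11): e=[126,30,12] → #
    (5,5)@(11, 11): e=[126,54,-12] → ·
    (3,6)@(7, 13): e=[98,18,52] → #
    (5,6)@(11, 13): e=[98,66,4] → #
    (6,6)@(13, 13): e=[98,90,-20] → ·
    (2,7)@(5, 15): e=[70,6,92] → #
    (6,7)@(13, 15): e=[70,102,-4] → ·
    (2,8)@(5, 17): e=[42,18,108] → #
    (6,8)@(13, 17): e=[42,114,12] → #
    (7,8)@(15, 17): e=[42,138,-12] → ·
    (1,9)@(3, 19): e=[14,6,148] → #
  covered (21 px):
    · · · · · · · · · · ·
    · · · · · · · · · · ·
    · · · · · · · · · · ·
    · · · · · · · · · · ·
    · · · · · · · · · · ·
    · · · # # · · · · · ·
    · · · # # # · · · · ·
    · · # # # # · · · · ·
    · · # # # # # · · · ·
    · # # # # # # # · · ·
    · · · · · · · · · · ·

Result: 39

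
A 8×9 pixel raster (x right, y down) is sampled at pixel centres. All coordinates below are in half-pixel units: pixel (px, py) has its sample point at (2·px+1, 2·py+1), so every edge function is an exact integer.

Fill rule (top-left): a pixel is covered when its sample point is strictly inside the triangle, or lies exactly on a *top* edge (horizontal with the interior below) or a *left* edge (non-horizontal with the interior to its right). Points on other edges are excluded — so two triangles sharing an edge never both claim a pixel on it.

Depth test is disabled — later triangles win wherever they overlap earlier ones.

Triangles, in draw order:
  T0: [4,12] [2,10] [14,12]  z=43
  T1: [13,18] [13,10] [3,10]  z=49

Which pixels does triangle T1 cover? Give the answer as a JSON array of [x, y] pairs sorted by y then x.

T0:
  2·area = 20
  edge (4, 12)→(2, 10): d=(-2,-2) top-left  bias=+0
  edge (2, 10)→(14, 12): d=(12,2) right/bottom  bias=-1
  edge (14, 12)→(4, 12): d=(-10,0) right/bottom  bias=-1
    (0,4)@(1, 9): e=[0,-10,30] → .  [on edge]
    (1,5)@(3, 11): e=[0,10,10] → X  [on edge]
    (2,5)@(5, 11): e=[4,6,10] → X
    (3,5)@(7, 11): e=[8,2,10] → X
    (4,5)@(9, 11): e=[12,-2,10] → .
    (1,6)@(3, 13): e=[-4,34,-10] → .
    (2,6)@(5, 13): e=[0,30,-10] → .  [on edge]
    (3,6)@(7, 13): e=[4,26,-10] → .
    (3,7)@(7, 15): e=[0,50,-30] → .  [on edge]
    (4,8)@(9, 17): e=[0,70,-50] → .  [on edge]
  covered (3 px):
    . . . . . . . .
    . . . . . . . .
    . . . . . . . .
    . . . . . . . .
    . . . . . . . .
    . X X X . . . .
    . . . . . . . .
    . . . . . . . .
    . . . . . . . .
T1:
  2·area = 80  (B↔C swapped to make it positive)
  edge (13, 18)→(3, 10): d=(-10,-8) top-left  bias=+0
  edge (3, 10)→(13, 10): d=(10,0) top-left  bias=+0
  edge (13, 10)→(13, 18): d=(0,8) right/bottom  bias=-1
    (6,0)@(13, 1): e=[170,-90,0] → .  [on edge]
    (6,1)@(13, 3): e=[150,-70,0] → .  [on edge]
    (6,2)@(13, 5): e=[130,-50,0] → .  [on edge]
    (6,3)@(13, 7): e=[110,-30,0] → .  [on edge]
    (6,4)@(13, 9): e=[90,-10,0] → .  [on edge]
    (2,5)@(5, 11): e=[6,10,64] → X
    (3,5)@(7, 11): e=[22,10,48] → X
    (4,5)@(9, 11): e=[38,10,32] → X
    (5,5)@(11, 11): e=[54,10,16] → X
    (6,5)@(13, 11): e=[70,10,0] → .  [on edge]
    (2,6)@(5, 13): e=[-14,30,64] → .
    (3,6)@(7, 13): e=[2,30,48] → X
    (6,6)@(13, 13): e=[50,30,0] → .  [on edge]
    (6,7)@(13, 15): e=[30,50,0] → .  [on edge]
    (6,8)@(13, 17): e=[10,70,0] → .  [on edge]
  covered (8 px):
    . . . . . . . .
    . . . . . . . .
    . . . . . . . .
    . . . . . . . .
    . . . . . . . .
    . . X X X X . .
    . . . X X X . .
    . . . . . X . .
    . . . . . . . .

Final: [[2,5],[3,5],[4,5],[5,5],[3,6],[4,6],[5,6],[5,7]]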